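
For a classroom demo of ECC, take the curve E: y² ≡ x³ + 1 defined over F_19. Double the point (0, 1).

tangent at (0, 1): λ = (3·0² + 0)/(2·1) ≡ 0/2. 2⁻¹ ≡ 10 (mod 19), so λ ≡ 0·10 ≡ 0.
  x = λ² - 0 - 0 = 0 - 0 ≡ 0; y = λ·(0 - 0) - 1 ≡ 18. → (0, 18)

(0, 18)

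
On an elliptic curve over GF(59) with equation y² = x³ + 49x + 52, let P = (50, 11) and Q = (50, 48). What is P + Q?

O

The two points share x = 50 and their y-coordinates satisfy 11 + 48 ≡ 0 (mod 59), so they are inverses. Their sum is the point at infinity.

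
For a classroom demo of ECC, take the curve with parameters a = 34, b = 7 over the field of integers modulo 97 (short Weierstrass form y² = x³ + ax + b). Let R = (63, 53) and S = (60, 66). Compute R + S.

(63, 53) + (60, 66). λ = (66 - 53)/(60 - 63) ≡ 13/94 mod 97. 94⁻¹ ≡ 32 (mod 97) since 94·32 = 3008 ≡ 1, so λ ≡ 28.
  x = λ² - 63 - 60 = 784 - 123 ≡ 79; y = λ·(63 - 79) - 53 ≡ 81. → (79, 81)

(79, 81)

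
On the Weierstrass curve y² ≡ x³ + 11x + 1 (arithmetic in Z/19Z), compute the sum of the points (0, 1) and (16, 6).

(10, 3)

(0, 1) + (16, 6). λ = (6 - 1)/(16 - 0) ≡ 5/16 mod 19. 16⁻¹ ≡ 6 (mod 19) since 16·6 = 96 ≡ 1, so λ ≡ 11.
  x = λ² - 0 - 16 = 121 - 16 ≡ 10; y = λ·(0 - 10) - 1 ≡ 3. → (10, 3)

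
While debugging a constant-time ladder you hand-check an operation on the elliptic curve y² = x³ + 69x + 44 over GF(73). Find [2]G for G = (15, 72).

tangent at (15, 72): λ = (3·15² + 69)/(2·72) ≡ 14/71. 71⁻¹ ≡ 36 (mod 73), so λ ≡ 14·36 ≡ 66.
  x = λ² - 15 - 15 = 4356 - 30 ≡ 19; y = λ·(15 - 19) - 72 ≡ 29. → (19, 29)

(19, 29)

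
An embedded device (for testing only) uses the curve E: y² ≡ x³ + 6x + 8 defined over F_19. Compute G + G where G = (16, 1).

(17, 11)

tangent at (16, 1): λ = (3·16² + 6)/(2·1) ≡ 14/2. 2⁻¹ ≡ 10 (mod 19), so λ ≡ 14·10 ≡ 7.
  x = λ² - 16 - 16 = 49 - 32 ≡ 17; y = λ·(16 - 17) - 1 ≡ 11. → (17, 11)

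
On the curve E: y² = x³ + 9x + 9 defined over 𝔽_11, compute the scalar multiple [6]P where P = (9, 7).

O

Double-and-add on 6 = (110)₂. Start with P = (9, 7) for the leading 1-bit.
double: tangent at (9, 7): λ = (3·9² + 9)/(2·7) ≡ 10/3. 3⁻¹ ≡ 4 (mod 11), so λ ≡ 10·4 ≡ 7.
  x = λ² - 9 - 9 = 49 - 18 ≡ 9; y = λ·(9 - 9) - 7 ≡ 4. → (9, 4)
add P: (9, 4) + (9, 7): same x and y₁ ≡ -y₂, so the sum is O.
double: O + O = O (identity).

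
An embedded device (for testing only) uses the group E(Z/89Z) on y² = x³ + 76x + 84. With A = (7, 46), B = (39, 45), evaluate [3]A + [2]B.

First 3A:
Repeated addition: build up to 3A.
2A: tangent at (7, 46): λ = (3·7² + 76)/(2·46) ≡ 45/3. 3⁻¹ ≡ 30 (mod 89) since 3·30 = 90 ≡ 1, so λ ≡ 45·30 ≡ 15.
  x = λ² - 7 - 7 = 225 - 14 ≡ 33; y = λ·(7 - 33) - 46 ≡ 9. → (33, 9)
3A: (33, 9) + (7, 46). λ = (46 - 9)/(7 - 33) ≡ 37/63 mod 89. 63⁻¹ ≡ 65 (mod 89), so λ ≡ 2.
  x = λ² - 33 - 7 = 4 - 40 ≡ 53; y = λ·(33 - 53) - 9 ≡ 40. → (53, 40)
3A = (53, 40).
Next 2B:
Repeated addition: build up to 2B.
2B: tangent at (39, 45): λ = (3·39² + 76)/(2·45) ≡ 11/1. 1⁻¹ ≡ 1 (mod 89), so λ ≡ 11·1 ≡ 11.
  x = λ² - 39 - 39 = 121 - 78 ≡ 43; y = λ·(39 - 43) - 45 ≡ 0. → (43, 0)
2B = (43, 0).
Finally 3A + 2B:
(53, 40) + (43, 0). λ = (0 - 40)/(43 - 53) ≡ 49/79 mod 89. 79⁻¹ ≡ 80 (mod 89) since 79·80 = 6320 ≡ 1, so λ ≡ 4.
  x = λ² - 53 - 43 = 16 - 96 ≡ 9; y = λ·(53 - 9) - 40 ≡ 47. → (9, 47)

(9, 47)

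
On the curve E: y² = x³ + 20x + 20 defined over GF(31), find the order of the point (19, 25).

2P: tangent at (19, 25): λ = (3·19² + 20)/(2·25) ≡ 18/19. 19⁻¹ ≡ 18 (mod 31), so λ ≡ 18·18 ≡ 14.
  x = λ² - 19 - 19 = 196 - 38 ≡ 3; y = λ·(19 - 3) - 25 ≡ 13. → (3, 13)
3P: (3, 13) + (19, 25). λ = (25 - 13)/(19 - 3) ≡ 12/16 mod 31. 16⁻¹ ≡ 2 (mod 31), so λ ≡ 24.
  x = λ² - 3 - 19 = 576 - 22 ≡ 27; y = λ·(3 - 27) - 13 ≡ 0. → (27, 0)
4P: (27, 0) + (19, 25). λ = (25 - 0)/(19 - 27) ≡ 25/23 mod 31. 23⁻¹ ≡ 27 (mod 31), so λ ≡ 24.
  x = λ² - 27 - 19 = 576 - 46 ≡ 3; y = λ·(27 - 3) - 0 ≡ 18. → (3, 18)
5P: (3, 18) + (19, 25). λ = (25 - 18)/(19 - 3) ≡ 7/16 mod 31. 16⁻¹ ≡ 2 (mod 31) since 16·2 = 32 ≡ 1, so λ ≡ 14.
  x = λ² - 3 - 19 = 196 - 22 ≡ 19; y = λ·(3 - 19) - 18 ≡ 6. → (19, 6)
6P: (19, 6) + (19, 25): same x and y₁ ≡ -y₂, so the sum is the point at infinity.
6P = the point at infinity, so the order is 6.

6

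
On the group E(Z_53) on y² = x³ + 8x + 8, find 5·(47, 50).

(29, 39)

Write Q = (47, 50).
Double-and-add on 5 = (101)₂. Start with Q = (47, 50) for the leading 1-bit.
double: tangent at (47, 50): λ = (3·47² + 8)/(2·50) ≡ 10/47. 47⁻¹ ≡ 44 (mod 53), so λ ≡ 10·44 ≡ 16.
  x = λ² - 47 - 47 = 256 - 94 ≡ 3; y = λ·(47 - 3) - 50 ≡ 18. → (3, 18)
double: tangent at (3, 18): λ = (3·3² + 8)/(2·18) ≡ 35/36. 36⁻¹ ≡ 28 (mod 53) since 36·28 = 1008 ≡ 1, so λ ≡ 35·28 ≡ 26.
  x = λ² - 3 - 3 = 676 - 6 ≡ 34; y = λ·(3 - 34) - 18 ≡ 24. → (34, 24)
add Q: (34, 24) + (47, 50). λ = (50 - 24)/(47 - 34) ≡ 26/13 mod 53. 13⁻¹ ≡ 49 (mod 53), so λ ≡ 2.
  x = λ² - 34 - 47 = 4 - 81 ≡ 29; y = λ·(34 - 29) - 24 ≡ 39. → (29, 39)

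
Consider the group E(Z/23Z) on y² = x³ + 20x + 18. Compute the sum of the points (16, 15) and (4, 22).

(16, 15) + (4, 22). λ = (22 - 15)/(4 - 16) ≡ 7/11 mod 23. 11⁻¹ ≡ 21 (mod 23) since 11·21 = 231 ≡ 1, so λ ≡ 9.
  x = λ² - 16 - 4 = 81 - 20 ≡ 15; y = λ·(16 - 15) - 15 ≡ 17. → (15, 17)

(15, 17)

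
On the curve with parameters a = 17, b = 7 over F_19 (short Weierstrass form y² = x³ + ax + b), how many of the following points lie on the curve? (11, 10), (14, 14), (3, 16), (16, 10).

(11, 10): 10² ≡ 5, rhs ≡ 5 → on.
(14, 14): 14² ≡ 6, rhs ≡ 6 → on.
(3, 16): 16² ≡ 9, rhs ≡ 9 → on.
(16, 10): 10² ≡ 5, rhs ≡ 5 → on.

4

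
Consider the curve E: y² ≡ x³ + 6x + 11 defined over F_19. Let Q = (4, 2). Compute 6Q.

(12, 14)

Double-and-add on 6 = (110)₂. Start with Q = (4, 2) for the leading 1-bit.
double: tangent at (4, 2): λ = (3·4² + 6)/(2·2) ≡ 16/4. 4⁻¹ ≡ 5 (mod 19) since 4·5 = 20 ≡ 1, so λ ≡ 16·5 ≡ 4.
  x = λ² - 4 - 4 = 16 - 8 ≡ 8; y = λ·(4 - 8) - 2 ≡ 1. → (8, 1)
add Q: (8, 1) + (4, 2). λ = (2 - 1)/(4 - 8) ≡ 1/15 mod 19. 15⁻¹ ≡ 14 (mod 19) since 15·14 = 210 ≡ 1, so λ ≡ 14.
  x = λ² - 8 - 4 = 196 - 12 ≡ 13; y = λ·(8 - 13) - 1 ≡ 5. → (13, 5)
double: tangent at (13, 5): λ = (3·13² + 6)/(2·5) ≡ 0/10. 10⁻¹ ≡ 2 (mod 19), so λ ≡ 0·2 ≡ 0.
  x = λ² - 13 - 13 = 0 - 26 ≡ 12; y = λ·(13 - 12) - 5 ≡ 14. → (12, 14)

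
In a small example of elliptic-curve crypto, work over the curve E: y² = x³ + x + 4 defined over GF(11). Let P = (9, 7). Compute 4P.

Repeated addition: build up to 4P.
2P: tangent at (9, 7): λ = (3·9² + 1)/(2·7) ≡ 2/3. 3⁻¹ ≡ 4 (mod 11), so λ ≡ 2·4 ≡ 8.
  x = λ² - 9 - 9 = 64 - 18 ≡ 2; y = λ·(9 - 2) - 7 ≡ 5. → (2, 5)
3P: (2, 5) + (9, 7). λ = (7 - 5)/(9 - 2) ≡ 2/7 mod 11. 7⁻¹ ≡ 8 (mod 11), so λ ≡ 5.
  x = λ² - 2 - 9 = 25 - 11 ≡ 3; y = λ·(2 - 3) - 5 ≡ 1. → (3, 1)
4P: (3, 1) + (9, 7). λ = (7 - 1)/(9 - 3) ≡ 6/6 mod 11. 6⁻¹ ≡ 2 (mod 11), so λ ≡ 1.
  x = λ² - 3 - 9 = 1 - 12 ≡ 0; y = λ·(3 - 0) - 1 ≡ 2. → (0, 2)

(0, 2)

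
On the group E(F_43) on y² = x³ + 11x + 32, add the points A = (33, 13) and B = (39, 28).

(33, 13) + (39, 28). λ = (28 - 13)/(39 - 33) ≡ 15/6 mod 43. 6⁻¹ ≡ 36 (mod 43), so λ ≡ 24.
  x = λ² - 33 - 39 = 576 - 72 ≡ 31; y = λ·(33 - 31) - 13 ≡ 35. → (31, 35)

(31, 35)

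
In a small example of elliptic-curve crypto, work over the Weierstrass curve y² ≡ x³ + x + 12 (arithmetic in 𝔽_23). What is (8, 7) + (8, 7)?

(8, 16)

tangent at (8, 7): λ = (3·8² + 1)/(2·7) ≡ 9/14. 14⁻¹ ≡ 5 (mod 23) since 14·5 = 70 ≡ 1, so λ ≡ 9·5 ≡ 22.
  x = λ² - 8 - 8 = 484 - 16 ≡ 8; y = λ·(8 - 8) - 7 ≡ 16. → (8, 16)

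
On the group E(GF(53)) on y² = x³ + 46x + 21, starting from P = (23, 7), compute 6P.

(2, 42)

Repeated addition: build up to 6P.
2P: tangent at (23, 7): λ = (3·23² + 46)/(2·7) ≡ 43/14. 14⁻¹ ≡ 19 (mod 53), so λ ≡ 43·19 ≡ 22.
  x = λ² - 23 - 23 = 484 - 46 ≡ 14; y = λ·(23 - 14) - 7 ≡ 32. → (14, 32)
3P: (14, 32) + (23, 7). λ = (7 - 32)/(23 - 14) ≡ 28/9 mod 53. 9⁻¹ ≡ 6 (mod 53) since 9·6 = 54 ≡ 1, so λ ≡ 9.
  x = λ² - 14 - 23 = 81 - 37 ≡ 44; y = λ·(14 - 44) - 32 ≡ 16. → (44, 16)
4P: (44, 16) + (23, 7). λ = (7 - 16)/(23 - 44) ≡ 44/32 mod 53. 32⁻¹ ≡ 5 (mod 53), so λ ≡ 8.
  x = λ² - 44 - 23 = 64 - 67 ≡ 50; y = λ·(44 - 50) - 16 ≡ 42. → (50, 42)
5P: (50, 42) + (23, 7). λ = (7 - 42)/(23 - 50) ≡ 18/26 mod 53. 26⁻¹ ≡ 51 (mod 53), so λ ≡ 17.
  x = λ² - 50 - 23 = 289 - 73 ≡ 4; y = λ·(50 - 4) - 42 ≡ 51. → (4, 51)
6P: (4, 51) + (23, 7). λ = (7 - 51)/(23 - 4) ≡ 9/19 mod 53. 19⁻¹ ≡ 14 (mod 53) since 19·14 = 266 ≡ 1, so λ ≡ 20.
  x = λ² - 4 - 23 = 400 - 27 ≡ 2; y = λ·(4 - 2) - 51 ≡ 42. → (2, 42)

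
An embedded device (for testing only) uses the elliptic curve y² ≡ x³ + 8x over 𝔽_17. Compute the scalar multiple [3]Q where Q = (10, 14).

(6, 14)

Repeated addition: build up to 3Q.
2Q: tangent at (10, 14): λ = (3·10² + 8)/(2·14) ≡ 2/11. 11⁻¹ ≡ 14 (mod 17), so λ ≡ 2·14 ≡ 11.
  x = λ² - 10 - 10 = 121 - 20 ≡ 16; y = λ·(10 - 16) - 14 ≡ 5. → (16, 5)
3Q: (16, 5) + (10, 14). λ = (14 - 5)/(10 - 16) ≡ 9/11 mod 17. 11⁻¹ ≡ 14 (mod 17), so λ ≡ 7.
  x = λ² - 16 - 10 = 49 - 26 ≡ 6; y = λ·(16 - 6) - 5 ≡ 14. → (6, 14)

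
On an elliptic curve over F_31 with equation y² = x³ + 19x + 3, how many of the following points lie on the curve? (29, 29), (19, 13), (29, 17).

(29, 29): 29² ≡ 4, rhs ≡ 19 → off.
(19, 13): 13² ≡ 14, rhs ≡ 0 → off.
(29, 17): 17² ≡ 10, rhs ≡ 19 → off.

0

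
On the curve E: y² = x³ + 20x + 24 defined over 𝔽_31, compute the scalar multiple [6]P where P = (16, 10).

(26, 27)

Double-and-add on 6 = (110)₂. Start with P = (16, 10) for the leading 1-bit.
double: tangent at (16, 10): λ = (3·16² + 20)/(2·10) ≡ 13/20. 20⁻¹ ≡ 14 (mod 31) since 20·14 = 280 ≡ 1, so λ ≡ 13·14 ≡ 27.
  x = λ² - 16 - 16 = 729 - 32 ≡ 15; y = λ·(16 - 15) - 10 ≡ 17. → (15, 17)
add P: (15, 17) + (16, 10). λ = (10 - 17)/(16 - 15) ≡ 24/1 mod 31. 1⁻¹ ≡ 1 (mod 31), so λ ≡ 24.
  x = λ² - 15 - 16 = 576 - 31 ≡ 18; y = λ·(15 - 18) - 17 ≡ 4. → (18, 4)
double: tangent at (18, 4): λ = (3·18² + 20)/(2·4) ≡ 0/8. 8⁻¹ ≡ 4 (mod 31) since 8·4 = 32 ≡ 1, so λ ≡ 0·4 ≡ 0.
  x = λ² - 18 - 18 = 0 - 36 ≡ 26; y = λ·(18 - 26) - 4 ≡ 27. → (26, 27)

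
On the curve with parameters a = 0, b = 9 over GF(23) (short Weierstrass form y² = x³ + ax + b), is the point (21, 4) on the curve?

no

y² = 4² ≡ 16; x³ + 0x + 9 = 9270 ≡ 1 (mod 23). 16 ≠ 1.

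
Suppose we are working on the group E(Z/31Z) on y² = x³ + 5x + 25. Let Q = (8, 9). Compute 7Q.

(8, 22)

Repeated addition: build up to 7Q.
2Q: tangent at (8, 9): λ = (3·8² + 5)/(2·9) ≡ 11/18. 18⁻¹ ≡ 19 (mod 31), so λ ≡ 11·19 ≡ 23.
  x = λ² - 8 - 8 = 529 - 16 ≡ 17; y = λ·(8 - 17) - 9 ≡ 1. → (17, 1)
3Q: (17, 1) + (8, 9). λ = (9 - 1)/(8 - 17) ≡ 8/22 mod 31. 22⁻¹ ≡ 24 (mod 31) since 22·24 = 528 ≡ 1, so λ ≡ 6.
  x = λ² - 17 - 8 = 36 - 25 ≡ 11; y = λ·(17 - 11) - 1 ≡ 4. → (11, 4)
4Q: (11, 4) + (8, 9). λ = (9 - 4)/(8 - 11) ≡ 5/28 mod 31. 28⁻¹ ≡ 10 (mod 31), so λ ≡ 19.
  x = λ² - 11 - 8 = 361 - 19 ≡ 1; y = λ·(11 - 1) - 4 ≡ 0. → (1, 0)
5Q: (1, 0) + (8, 9). λ = (9 - 0)/(8 - 1) ≡ 9/7 mod 31. 7⁻¹ ≡ 9 (mod 31) since 7·9 = 63 ≡ 1, so λ ≡ 19.
  x = λ² - 1 - 8 = 361 - 9 ≡ 11; y = λ·(1 - 11) - 0 ≡ 27. → (11, 27)
6Q: (11, 27) + (8, 9). λ = (9 - 27)/(8 - 11) ≡ 13/28 mod 31. 28⁻¹ ≡ 10 (mod 31) since 28·10 = 280 ≡ 1, so λ ≡ 6.
  x = λ² - 11 - 8 = 36 - 19 ≡ 17; y = λ·(11 - 17) - 27 ≡ 30. → (17, 30)
7Q: (17, 30) + (8, 9). λ = (9 - 30)/(8 - 17) ≡ 10/22 mod 31. 22⁻¹ ≡ 24 (mod 31), so λ ≡ 23.
  x = λ² - 17 - 8 = 529 - 25 ≡ 8; y = λ·(17 - 8) - 30 ≡ 22. → (8, 22)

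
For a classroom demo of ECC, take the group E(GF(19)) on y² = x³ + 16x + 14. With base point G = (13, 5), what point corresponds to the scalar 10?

(13, 5)

Repeated addition: build up to 10G.
2G: tangent at (13, 5): λ = (3·13² + 16)/(2·5) ≡ 10/10. 10⁻¹ ≡ 2 (mod 19) since 10·2 = 20 ≡ 1, so λ ≡ 10·2 ≡ 1.
  x = λ² - 13 - 13 = 1 - 26 ≡ 13; y = λ·(13 - 13) - 5 ≡ 14. → (13, 14)
3G: (13, 14) + (13, 5): same x and y₁ ≡ -y₂, so the sum is ∞.
4G: ∞ + (13, 5) = (13, 5) (identity).
5G: tangent at (13, 5): λ = (3·13² + 16)/(2·5) ≡ 10/10. 10⁻¹ ≡ 2 (mod 19), so λ ≡ 10·2 ≡ 1.
  x = λ² - 13 - 13 = 1 - 26 ≡ 13; y = λ·(13 - 13) - 5 ≡ 14. → (13, 14)
6G: (13, 14) + (13, 5): same x and y₁ ≡ -y₂, so the sum is ∞.
7G: ∞ + (13, 5) = (13, 5) (identity).
8G: tangent at (13, 5): λ = (3·13² + 16)/(2·5) ≡ 10/10. 10⁻¹ ≡ 2 (mod 19) since 10·2 = 20 ≡ 1, so λ ≡ 10·2 ≡ 1.
  x = λ² - 13 - 13 = 1 - 26 ≡ 13; y = λ·(13 - 13) - 5 ≡ 14. → (13, 14)
9G: (13, 14) + (13, 5): same x and y₁ ≡ -y₂, so the sum is ∞.
10G: ∞ + (13, 5) = (13, 5) (identity).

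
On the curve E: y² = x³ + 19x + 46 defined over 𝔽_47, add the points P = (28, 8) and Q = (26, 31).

(43, 0)

(28, 8) + (26, 31). λ = (31 - 8)/(26 - 28) ≡ 23/45 mod 47. 45⁻¹ ≡ 23 (mod 47), so λ ≡ 12.
  x = λ² - 28 - 26 = 144 - 54 ≡ 43; y = λ·(28 - 43) - 8 ≡ 0. → (43, 0)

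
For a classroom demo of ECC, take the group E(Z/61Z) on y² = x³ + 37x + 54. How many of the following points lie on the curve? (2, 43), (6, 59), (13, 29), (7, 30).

3

(2, 43): 43² ≡ 19, rhs ≡ 14 → off.
(6, 59): 59² ≡ 4, rhs ≡ 4 → on.
(13, 29): 29² ≡ 48, rhs ≡ 48 → on.
(7, 30): 30² ≡ 46, rhs ≡ 46 → on.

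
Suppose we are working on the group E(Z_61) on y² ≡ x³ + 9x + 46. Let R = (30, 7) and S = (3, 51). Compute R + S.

(13, 15)

(30, 7) + (3, 51). λ = (51 - 7)/(3 - 30) ≡ 44/34 mod 61. 34⁻¹ ≡ 9 (mod 61), so λ ≡ 30.
  x = λ² - 30 - 3 = 900 - 33 ≡ 13; y = λ·(30 - 13) - 7 ≡ 15. → (13, 15)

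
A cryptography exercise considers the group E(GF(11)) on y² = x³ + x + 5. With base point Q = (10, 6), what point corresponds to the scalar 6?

Double-and-add on 6 = (110)₂. Start with Q = (10, 6) for the leading 1-bit.
double: tangent at (10, 6): λ = (3·10² + 1)/(2·6) ≡ 4/1. 1⁻¹ ≡ 1 (mod 11), so λ ≡ 4·1 ≡ 4.
  x = λ² - 10 - 10 = 16 - 20 ≡ 7; y = λ·(10 - 7) - 6 ≡ 6. → (7, 6)
add Q: (7, 6) + (10, 6). λ = (6 - 6)/(10 - 7) ≡ 0/3 mod 11. 3⁻¹ ≡ 4 (mod 11) since 3·4 = 12 ≡ 1, so λ ≡ 0.
  x = λ² - 7 - 10 = 0 - 17 ≡ 5; y = λ·(7 - 5) - 6 ≡ 5. → (5, 5)
double: tangent at (5, 5): λ = (3·5² + 1)/(2·5) ≡ 10/10. 10⁻¹ ≡ 10 (mod 11), so λ ≡ 10·10 ≡ 1.
  x = λ² - 5 - 5 = 1 - 10 ≡ 2; y = λ·(5 - 2) - 5 ≡ 9. → (2, 9)

(2, 9)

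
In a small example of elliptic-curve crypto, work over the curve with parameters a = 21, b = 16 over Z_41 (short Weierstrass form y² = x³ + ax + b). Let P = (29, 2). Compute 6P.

Repeated addition: build up to 6P.
2P: tangent at (29, 2): λ = (3·29² + 21)/(2·2) ≡ 2/4. 4⁻¹ ≡ 31 (mod 41) since 4·31 = 124 ≡ 1, so λ ≡ 2·31 ≡ 21.
  x = λ² - 29 - 29 = 441 - 58 ≡ 14; y = λ·(29 - 14) - 2 ≡ 26. → (14, 26)
3P: (14, 26) + (29, 2). λ = (2 - 26)/(29 - 14) ≡ 17/15 mod 41. 15⁻¹ ≡ 11 (mod 41), so λ ≡ 23.
  x = λ² - 14 - 29 = 529 - 43 ≡ 35; y = λ·(14 - 35) - 26 ≡ 24. → (35, 24)
4P: (35, 24) + (29, 2). λ = (2 - 24)/(29 - 35) ≡ 19/35 mod 41. 35⁻¹ ≡ 34 (mod 41), so λ ≡ 31.
  x = λ² - 35 - 29 = 961 - 64 ≡ 36; y = λ·(35 - 36) - 24 ≡ 27. → (36, 27)
5P: (36, 27) + (29, 2). λ = (2 - 27)/(29 - 36) ≡ 16/34 mod 41. 34⁻¹ ≡ 35 (mod 41) since 34·35 = 1190 ≡ 1, so λ ≡ 27.
  x = λ² - 36 - 29 = 729 - 65 ≡ 8; y = λ·(36 - 8) - 27 ≡ 32. → (8, 32)
6P: (8, 32) + (29, 2). λ = (2 - 32)/(29 - 8) ≡ 11/21 mod 41. 21⁻¹ ≡ 2 (mod 41), so λ ≡ 22.
  x = λ² - 8 - 29 = 484 - 37 ≡ 37; y = λ·(8 - 37) - 32 ≡ 27. → (37, 27)

(37, 27)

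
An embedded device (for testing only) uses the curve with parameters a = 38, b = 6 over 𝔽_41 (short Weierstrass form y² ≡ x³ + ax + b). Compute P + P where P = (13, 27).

tangent at (13, 27): λ = (3·13² + 38)/(2·27) ≡ 12/13. 13⁻¹ ≡ 19 (mod 41), so λ ≡ 12·19 ≡ 23.
  x = λ² - 13 - 13 = 529 - 26 ≡ 11; y = λ·(13 - 11) - 27 ≡ 19. → (11, 19)

(11, 19)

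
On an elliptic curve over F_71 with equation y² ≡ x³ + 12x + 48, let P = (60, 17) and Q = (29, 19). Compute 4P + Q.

(30, 59)

First 4P:
Repeated addition: build up to 4P.
2P: tangent at (60, 17): λ = (3·60² + 12)/(2·17) ≡ 20/34. 34⁻¹ ≡ 23 (mod 71), so λ ≡ 20·23 ≡ 34.
  x = λ² - 60 - 60 = 1156 - 120 ≡ 42; y = λ·(60 - 42) - 17 ≡ 27. → (42, 27)
3P: (42, 27) + (60, 17). λ = (17 - 27)/(60 - 42) ≡ 61/18 mod 71. 18⁻¹ ≡ 4 (mod 71), so λ ≡ 31.
  x = λ² - 42 - 60 = 961 - 102 ≡ 7; y = λ·(42 - 7) - 27 ≡ 64. → (7, 64)
4P: (7, 64) + (60, 17). λ = (17 - 64)/(60 - 7) ≡ 24/53 mod 71. 53⁻¹ ≡ 67 (mod 71) since 53·67 = 3551 ≡ 1, so λ ≡ 46.
  x = λ² - 7 - 60 = 2116 - 67 ≡ 61; y = λ·(7 - 61) - 64 ≡ 8. → (61, 8)
4P = (61, 8).
Finally 4P + Q:
(61, 8) + (29, 19). λ = (19 - 8)/(29 - 61) ≡ 11/39 mod 71. 39⁻¹ ≡ 51 (mod 71), so λ ≡ 64.
  x = λ² - 61 - 29 = 4096 - 90 ≡ 30; y = λ·(61 - 30) - 8 ≡ 59. → (30, 59)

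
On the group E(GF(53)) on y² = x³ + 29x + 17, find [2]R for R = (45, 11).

(20, 45)

tangent at (45, 11): λ = (3·45² + 29)/(2·11) ≡ 9/22. 22⁻¹ ≡ 41 (mod 53), so λ ≡ 9·41 ≡ 51.
  x = λ² - 45 - 45 = 2601 - 90 ≡ 20; y = λ·(45 - 20) - 11 ≡ 45. → (20, 45)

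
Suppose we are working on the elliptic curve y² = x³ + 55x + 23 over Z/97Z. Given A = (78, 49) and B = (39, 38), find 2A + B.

First 2A:
Repeated addition: build up to 2A.
2A: tangent at (78, 49): λ = (3·78² + 55)/(2·49) ≡ 71/1. 1⁻¹ ≡ 1 (mod 97), so λ ≡ 71·1 ≡ 71.
  x = λ² - 78 - 78 = 5041 - 156 ≡ 35; y = λ·(78 - 35) - 49 ≡ 94. → (35, 94)
2A = (35, 94).
Finally 2A + B:
(35, 94) + (39, 38). λ = (38 - 94)/(39 - 35) ≡ 41/4 mod 97. 4⁻¹ ≡ 73 (mod 97) since 4·73 = 292 ≡ 1, so λ ≡ 83.
  x = λ² - 35 - 39 = 6889 - 74 ≡ 25; y = λ·(35 - 25) - 94 ≡ 57. → (25, 57)

(25, 57)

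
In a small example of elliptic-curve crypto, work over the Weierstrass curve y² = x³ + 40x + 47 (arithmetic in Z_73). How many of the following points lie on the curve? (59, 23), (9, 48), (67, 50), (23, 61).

(59, 23): 23² ≡ 18, rhs ≡ 28 → off.
(9, 48): 48² ≡ 41, rhs ≡ 41 → on.
(67, 50): 50² ≡ 18, rhs ≡ 29 → off.
(23, 61): 61² ≡ 71, rhs ≡ 67 → off.

1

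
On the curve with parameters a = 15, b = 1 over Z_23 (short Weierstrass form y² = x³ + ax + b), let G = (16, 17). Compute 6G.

(21, 3)

Repeated addition: build up to 6G.
2G: tangent at (16, 17): λ = (3·16² + 15)/(2·17) ≡ 1/11. 11⁻¹ ≡ 21 (mod 23), so λ ≡ 1·21 ≡ 21.
  x = λ² - 16 - 16 = 441 - 32 ≡ 18; y = λ·(16 - 18) - 17 ≡ 10. → (18, 10)
3G: (18, 10) + (16, 17). λ = (17 - 10)/(16 - 18) ≡ 7/21 mod 23. 21⁻¹ ≡ 11 (mod 23), so λ ≡ 8.
  x = λ² - 18 - 16 = 64 - 34 ≡ 7; y = λ·(18 - 7) - 10 ≡ 9. → (7, 9)
4G: (7, 9) + (16, 17). λ = (17 - 9)/(16 - 7) ≡ 8/9 mod 23. 9⁻¹ ≡ 18 (mod 23), so λ ≡ 6.
  x = λ² - 7 - 16 = 36 - 23 ≡ 13; y = λ·(7 - 13) - 9 ≡ 1. → (13, 1)
5G: (13, 1) + (16, 17). λ = (17 - 1)/(16 - 13) ≡ 16/3 mod 23. 3⁻¹ ≡ 8 (mod 23), so λ ≡ 13.
  x = λ² - 13 - 16 = 169 - 29 ≡ 2; y = λ·(13 - 2) - 1 ≡ 4. → (2, 4)
6G: (2, 4) + (16, 17). λ = (17 - 4)/(16 - 2) ≡ 13/14 mod 23. 14⁻¹ ≡ 5 (mod 23) since 14·5 = 70 ≡ 1, so λ ≡ 19.
  x = λ² - 2 - 16 = 361 - 18 ≡ 21; y = λ·(2 - 21) - 4 ≡ 3. → (21, 3)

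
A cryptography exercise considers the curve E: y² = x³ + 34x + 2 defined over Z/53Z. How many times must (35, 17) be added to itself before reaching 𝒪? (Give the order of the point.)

2P: tangent at (35, 17): λ = (3·35² + 34)/(2·17) ≡ 52/34. 34⁻¹ ≡ 39 (mod 53) since 34·39 = 1326 ≡ 1, so λ ≡ 52·39 ≡ 14.
  x = λ² - 35 - 35 = 196 - 70 ≡ 20; y = λ·(35 - 20) - 17 ≡ 34. → (20, 34)
3P: (20, 34) + (35, 17). λ = (17 - 34)/(35 - 20) ≡ 36/15 mod 53. 15⁻¹ ≡ 46 (mod 53) since 15·46 = 690 ≡ 1, so λ ≡ 13.
  x = λ² - 20 - 35 = 169 - 55 ≡ 8; y = λ·(20 - 8) - 34 ≡ 16. → (8, 16)
4P: (8, 16) + (35, 17). λ = (17 - 16)/(35 - 8) ≡ 1/27 mod 53. 27⁻¹ ≡ 2 (mod 53), so λ ≡ 2.
  x = λ² - 8 - 35 = 4 - 43 ≡ 14; y = λ·(8 - 14) - 16 ≡ 25. → (14, 25)
5P: (14, 25) + (35, 17). λ = (17 - 25)/(35 - 14) ≡ 45/21 mod 53. 21⁻¹ ≡ 48 (mod 53) since 21·48 = 1008 ≡ 1, so λ ≡ 40.
  x = λ² - 14 - 35 = 1600 - 49 ≡ 14; y = λ·(14 - 14) - 25 ≡ 28. → (14, 28)
6P: (14, 28) + (35, 17). λ = (17 - 28)/(35 - 14) ≡ 42/21 mod 53. 21⁻¹ ≡ 48 (mod 53) since 21·48 = 1008 ≡ 1, so λ ≡ 2.
  x = λ² - 14 - 35 = 4 - 49 ≡ 8; y = λ·(14 - 8) - 28 ≡ 37. → (8, 37)
7P: (8, 37) + (35, 17). λ = (17 - 37)/(35 - 8) ≡ 33/27 mod 53. 27⁻¹ ≡ 2 (mod 53), so λ ≡ 13.
  x = λ² - 8 - 35 = 169 - 43 ≡ 20; y = λ·(8 - 20) - 37 ≡ 19. → (20, 19)
8P: (20, 19) + (35, 17). λ = (17 - 19)/(35 - 20) ≡ 51/15 mod 53. 15⁻¹ ≡ 46 (mod 53) since 15·46 = 690 ≡ 1, so λ ≡ 14.
  x = λ² - 20 - 35 = 196 - 55 ≡ 35; y = λ·(20 - 35) - 19 ≡ 36. → (35, 36)
9P: (35, 36) + (35, 17): same x and y₁ ≡ -y₂, so the sum is 𝒪.
9P = 𝒪, so the order is 9.

9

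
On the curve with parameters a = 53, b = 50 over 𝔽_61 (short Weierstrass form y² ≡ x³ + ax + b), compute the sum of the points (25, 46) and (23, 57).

(25, 46) + (23, 57). λ = (57 - 46)/(23 - 25) ≡ 11/59 mod 61. 59⁻¹ ≡ 30 (mod 61), so λ ≡ 25.
  x = λ² - 25 - 23 = 625 - 48 ≡ 28; y = λ·(25 - 28) - 46 ≡ 1. → (28, 1)

(28, 1)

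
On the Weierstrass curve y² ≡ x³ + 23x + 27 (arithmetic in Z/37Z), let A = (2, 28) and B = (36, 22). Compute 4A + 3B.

First 4A:
Double-and-add on 4 = (100)₂. Start with A = (2, 28) for the leading 1-bit.
double: tangent at (2, 28): λ = (3·2² + 23)/(2·28) ≡ 35/19. 19⁻¹ ≡ 2 (mod 37), so λ ≡ 35·2 ≡ 33.
  x = λ² - 2 - 2 = 1089 - 4 ≡ 12; y = λ·(2 - 12) - 28 ≡ 12. → (12, 12)
double: tangent at (12, 12): λ = (3·12² + 23)/(2·12) ≡ 11/24. 24⁻¹ ≡ 17 (mod 37), so λ ≡ 11·17 ≡ 2.
  x = λ² - 12 - 12 = 4 - 24 ≡ 17; y = λ·(12 - 17) - 12 ≡ 15. → (17, 15)
4A = (17, 15).
Next 3B:
Repeated addition: build up to 3B.
2B: tangent at (36, 22): λ = (3·36² + 23)/(2·22) ≡ 26/7. 7⁻¹ ≡ 16 (mod 37) since 7·16 = 112 ≡ 1, so λ ≡ 26·16 ≡ 9.
  x = λ² - 36 - 36 = 81 - 72 ≡ 9; y = λ·(36 - 9) - 22 ≡ 36. → (9, 36)
3B: (9, 36) + (36, 22). λ = (22 - 36)/(36 - 9) ≡ 23/27 mod 37. 27⁻¹ ≡ 11 (mod 37), so λ ≡ 31.
  x = λ² - 9 - 36 = 961 - 45 ≡ 28; y = λ·(9 - 28) - 36 ≡ 4. → (28, 4)
3B = (28, 4).
Finally 4A + 3B:
(17, 15) + (28, 4). λ = (4 - 15)/(28 - 17) ≡ 26/11 mod 37. 11⁻¹ ≡ 27 (mod 37) since 11·27 = 297 ≡ 1, so λ ≡ 36.
  x = λ² - 17 - 28 = 1296 - 45 ≡ 30; y = λ·(17 - 30) - 15 ≡ 35. → (30, 35)

(30, 35)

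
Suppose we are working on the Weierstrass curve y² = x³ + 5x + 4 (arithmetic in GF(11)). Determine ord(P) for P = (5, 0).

2P: (5, 0) + (5, 0): same x and y₁ ≡ -y₂, so the sum is 𝒪.
2P = 𝒪, so the order is 2.

2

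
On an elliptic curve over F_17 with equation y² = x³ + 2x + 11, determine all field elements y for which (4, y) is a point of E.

x³ + 2x + 11 = 83 ≡ 15 (mod 17).
Square roots of 15 mod 17: 7 and 10 (since 7² = 49 ≡ 15).

7, 10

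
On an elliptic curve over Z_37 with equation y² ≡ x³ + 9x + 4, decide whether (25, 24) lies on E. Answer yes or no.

no

y² = 24² ≡ 21; x³ + 9x + 4 = 15854 ≡ 18 (mod 37). 21 ≠ 18.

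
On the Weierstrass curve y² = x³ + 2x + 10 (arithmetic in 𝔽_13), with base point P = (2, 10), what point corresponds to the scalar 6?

(10, 9)

Double-and-add on 6 = (110)₂. Start with P = (2, 10) for the leading 1-bit.
double: tangent at (2, 10): λ = (3·2² + 2)/(2·10) ≡ 1/7. 7⁻¹ ≡ 2 (mod 13), so λ ≡ 1·2 ≡ 2.
  x = λ² - 2 - 2 = 4 - 4 ≡ 0; y = λ·(2 - 0) - 10 ≡ 7. → (0, 7)
add P: (0, 7) + (2, 10). λ = (10 - 7)/(2 - 0) ≡ 3/2 mod 13. 2⁻¹ ≡ 7 (mod 13) since 2·7 = 14 ≡ 1, so λ ≡ 8.
  x = λ² - 0 - 2 = 64 - 2 ≡ 10; y = λ·(0 - 10) - 7 ≡ 4. → (10, 4)
double: tangent at (10, 4): λ = (3·10² + 2)/(2·4) ≡ 3/8. 8⁻¹ ≡ 5 (mod 13) since 8·5 = 40 ≡ 1, so λ ≡ 3·5 ≡ 2.
  x = λ² - 10 - 10 = 4 - 20 ≡ 10; y = λ·(10 - 10) - 4 ≡ 9. → (10, 9)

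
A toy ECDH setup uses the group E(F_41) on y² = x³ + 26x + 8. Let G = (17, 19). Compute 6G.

Double-and-add on 6 = (110)₂. Start with G = (17, 19) for the leading 1-bit.
double: tangent at (17, 19): λ = (3·17² + 26)/(2·19) ≡ 32/38. 38⁻¹ ≡ 27 (mod 41), so λ ≡ 32·27 ≡ 3.
  x = λ² - 17 - 17 = 9 - 34 ≡ 16; y = λ·(17 - 16) - 19 ≡ 25. → (16, 25)
add G: (16, 25) + (17, 19). λ = (19 - 25)/(17 - 16) ≡ 35/1 mod 41. 1⁻¹ ≡ 1 (mod 41), so λ ≡ 35.
  x = λ² - 16 - 17 = 1225 - 33 ≡ 3; y = λ·(16 - 3) - 25 ≡ 20. → (3, 20)
double: tangent at (3, 20): λ = (3·3² + 26)/(2·20) ≡ 12/40. 40⁻¹ ≡ 40 (mod 41), so λ ≡ 12·40 ≡ 29.
  x = λ² - 3 - 3 = 841 - 6 ≡ 15; y = λ·(3 - 15) - 20 ≡ 1. → (15, 1)

(15, 1)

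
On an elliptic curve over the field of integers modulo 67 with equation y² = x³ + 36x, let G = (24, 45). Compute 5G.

(65, 11)

Double-and-add on 5 = (101)₂. Start with G = (24, 45) for the leading 1-bit.
double: tangent at (24, 45): λ = (3·24² + 36)/(2·45) ≡ 22/23. 23⁻¹ ≡ 35 (mod 67), so λ ≡ 22·35 ≡ 33.
  x = λ² - 24 - 24 = 1089 - 48 ≡ 36; y = λ·(24 - 36) - 45 ≡ 28. → (36, 28)
double: tangent at (36, 28): λ = (3·36² + 36)/(2·28) ≡ 38/56. 56⁻¹ ≡ 6 (mod 67) since 56·6 = 336 ≡ 1, so λ ≡ 38·6 ≡ 27.
  x = λ² - 36 - 36 = 729 - 72 ≡ 54; y = λ·(36 - 54) - 28 ≡ 22. → (54, 22)
add G: (54, 22) + (24, 45). λ = (45 - 22)/(24 - 54) ≡ 23/37 mod 67. 37⁻¹ ≡ 29 (mod 67), so λ ≡ 64.
  x = λ² - 54 - 24 = 4096 - 78 ≡ 65; y = λ·(54 - 65) - 22 ≡ 11. → (65, 11)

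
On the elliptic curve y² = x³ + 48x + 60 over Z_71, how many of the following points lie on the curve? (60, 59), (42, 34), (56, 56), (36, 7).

1

(60, 59): 59² ≡ 2, rhs ≡ 47 → off.
(42, 34): 34² ≡ 20, rhs ≡ 52 → off.
(56, 56): 56² ≡ 12, rhs ≡ 12 → on.
(36, 7): 7² ≡ 49, rhs ≡ 22 → off.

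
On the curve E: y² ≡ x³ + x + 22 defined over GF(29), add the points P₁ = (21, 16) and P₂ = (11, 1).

(21, 13)

(21, 16) + (11, 1). λ = (1 - 16)/(11 - 21) ≡ 14/19 mod 29. 19⁻¹ ≡ 26 (mod 29), so λ ≡ 16.
  x = λ² - 21 - 11 = 256 - 32 ≡ 21; y = λ·(21 - 21) - 16 ≡ 13. → (21, 13)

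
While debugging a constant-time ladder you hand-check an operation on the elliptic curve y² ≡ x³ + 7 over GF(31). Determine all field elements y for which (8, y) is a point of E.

x³ + 0x + 7 = 519 ≡ 23 (mod 31).
23 is a non-residue mod 31; no y exists.

none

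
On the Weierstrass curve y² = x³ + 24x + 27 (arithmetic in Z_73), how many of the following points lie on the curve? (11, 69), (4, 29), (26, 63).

1

(11, 69): 69² ≡ 16, rhs ≡ 16 → on.
(4, 29): 29² ≡ 38, rhs ≡ 41 → off.
(26, 63): 63² ≡ 27, rhs ≡ 50 → off.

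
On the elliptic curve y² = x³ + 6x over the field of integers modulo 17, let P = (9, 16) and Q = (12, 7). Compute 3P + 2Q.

O

First 3P:
Repeated addition: build up to 3P.
2P: tangent at (9, 16): λ = (3·9² + 6)/(2·16) ≡ 11/15. 15⁻¹ ≡ 8 (mod 17) since 15·8 = 120 ≡ 1, so λ ≡ 11·8 ≡ 3.
  x = λ² - 9 - 9 = 9 - 18 ≡ 8; y = λ·(9 - 8) - 16 ≡ 4. → (8, 4)
3P: (8, 4) + (9, 16). λ = (16 - 4)/(9 - 8) ≡ 12/1 mod 17. 1⁻¹ ≡ 1 (mod 17), so λ ≡ 12.
  x = λ² - 8 - 9 = 144 - 17 ≡ 8; y = λ·(8 - 8) - 4 ≡ 13. → (8, 13)
3P = (8, 13).
Next 2Q:
Repeated addition: build up to 2Q.
2Q: tangent at (12, 7): λ = (3·12² + 6)/(2·7) ≡ 13/14. 14⁻¹ ≡ 11 (mod 17) since 14·11 = 154 ≡ 1, so λ ≡ 13·11 ≡ 7.
  x = λ² - 12 - 12 = 49 - 24 ≡ 8; y = λ·(12 - 8) - 7 ≡ 4. → (8, 4)
2Q = (8, 4).
Finally 3P + 2Q:
(8, 13) + (8, 4): same x and y₁ ≡ -y₂, so the sum is 𝒪.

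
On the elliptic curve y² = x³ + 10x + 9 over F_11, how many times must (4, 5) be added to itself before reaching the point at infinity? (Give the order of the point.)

2P: tangent at (4, 5): λ = (3·4² + 10)/(2·5) ≡ 3/10. 10⁻¹ ≡ 10 (mod 11), so λ ≡ 3·10 ≡ 8.
  x = λ² - 4 - 4 = 64 - 8 ≡ 1; y = λ·(4 - 1) - 5 ≡ 8. → (1, 8)
3P: (1, 8) + (4, 5). λ = (5 - 8)/(4 - 1) ≡ 8/3 mod 11. 3⁻¹ ≡ 4 (mod 11) since 3·4 = 12 ≡ 1, so λ ≡ 10.
  x = λ² - 1 - 4 = 100 - 5 ≡ 7; y = λ·(1 - 7) - 8 ≡ 9. → (7, 9)
4P: (7, 9) + (4, 5). λ = (5 - 9)/(4 - 7) ≡ 7/8 mod 11. 8⁻¹ ≡ 7 (mod 11), so λ ≡ 5.
  x = λ² - 7 - 4 = 25 - 11 ≡ 3; y = λ·(7 - 3) - 9 ≡ 0. → (3, 0)
5P: (3, 0) + (4, 5). λ = (5 - 0)/(4 - 3) ≡ 5/1 mod 11. 1⁻¹ ≡ 1 (mod 11), so λ ≡ 5.
  x = λ² - 3 - 4 = 25 - 7 ≡ 7; y = λ·(3 - 7) - 0 ≡ 2. → (7, 2)
6P: (7, 2) + (4, 5). λ = (5 - 2)/(4 - 7) ≡ 3/8 mod 11. 8⁻¹ ≡ 7 (mod 11) since 8·7 = 56 ≡ 1, so λ ≡ 10.
  x = λ² - 7 - 4 = 100 - 11 ≡ 1; y = λ·(7 - 1) - 2 ≡ 3. → (1, 3)
7P: (1, 3) + (4, 5). λ = (5 - 3)/(4 - 1) ≡ 2/3 mod 11. 3⁻¹ ≡ 4 (mod 11), so λ ≡ 8.
  x = λ² - 1 - 4 = 64 - 5 ≡ 4; y = λ·(1 - 4) - 3 ≡ 6. → (4, 6)
8P: (4, 6) + (4, 5): same x and y₁ ≡ -y₂, so the sum is the point at infinity.
8P = the point at infinity, so the order is 8.

8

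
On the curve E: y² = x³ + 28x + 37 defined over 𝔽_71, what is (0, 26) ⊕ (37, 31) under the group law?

(53, 34)

(0, 26) + (37, 31). λ = (31 - 26)/(37 - 0) ≡ 5/37 mod 71. 37⁻¹ ≡ 48 (mod 71), so λ ≡ 27.
  x = λ² - 0 - 37 = 729 - 37 ≡ 53; y = λ·(0 - 53) - 26 ≡ 34. → (53, 34)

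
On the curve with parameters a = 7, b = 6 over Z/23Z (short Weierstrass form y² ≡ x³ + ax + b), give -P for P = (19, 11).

(19, 12)

-(19, 11) = (19, -11 mod 23) = (19, 12).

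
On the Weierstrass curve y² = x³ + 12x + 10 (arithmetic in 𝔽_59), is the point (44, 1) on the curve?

no

y² = 1² ≡ 1; x³ + 12x + 10 = 85722 ≡ 54 (mod 59). 1 ≠ 54.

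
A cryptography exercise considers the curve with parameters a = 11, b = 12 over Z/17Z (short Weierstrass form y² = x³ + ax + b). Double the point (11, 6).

tangent at (11, 6): λ = (3·11² + 11)/(2·6) ≡ 0/12. 12⁻¹ ≡ 10 (mod 17), so λ ≡ 0·10 ≡ 0.
  x = λ² - 11 - 11 = 0 - 22 ≡ 12; y = λ·(11 - 12) - 6 ≡ 11. → (12, 11)

(12, 11)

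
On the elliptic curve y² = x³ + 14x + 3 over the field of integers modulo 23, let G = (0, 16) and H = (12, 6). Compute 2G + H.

First 2G:
Repeated addition: build up to 2G.
2G: tangent at (0, 16): λ = (3·0² + 14)/(2·16) ≡ 14/9. 9⁻¹ ≡ 18 (mod 23) since 9·18 = 162 ≡ 1, so λ ≡ 14·18 ≡ 22.
  x = λ² - 0 - 0 = 484 - 0 ≡ 1; y = λ·(0 - 1) - 16 ≡ 8. → (1, 8)
2G = (1, 8).
Finally 2G + H:
(1, 8) + (12, 6). λ = (6 - 8)/(12 - 1) ≡ 21/11 mod 23. 11⁻¹ ≡ 21 (mod 23) since 11·21 = 231 ≡ 1, so λ ≡ 4.
  x = λ² - 1 - 12 = 16 - 13 ≡ 3; y = λ·(1 - 3) - 8 ≡ 7. → (3, 7)

(3, 7)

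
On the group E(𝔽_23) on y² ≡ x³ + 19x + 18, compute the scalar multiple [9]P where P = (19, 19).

Repeated addition: build up to 9P.
2P: tangent at (19, 19): λ = (3·19² + 19)/(2·19) ≡ 21/15. 15⁻¹ ≡ 20 (mod 23) since 15·20 = 300 ≡ 1, so λ ≡ 21·20 ≡ 6.
  x = λ² - 19 - 19 = 36 - 38 ≡ 21; y = λ·(19 - 21) - 19 ≡ 15. → (21, 15)
3P: (21, 15) + (19, 19). λ = (19 - 15)/(19 - 21) ≡ 4/21 mod 23. 21⁻¹ ≡ 11 (mod 23), so λ ≡ 21.
  x = λ² - 21 - 19 = 441 - 40 ≡ 10; y = λ·(21 - 10) - 15 ≡ 9. → (10, 9)
4P: (10, 9) + (19, 19). λ = (19 - 9)/(19 - 10) ≡ 10/9 mod 23. 9⁻¹ ≡ 18 (mod 23), so λ ≡ 19.
  x = λ² - 10 - 19 = 361 - 29 ≡ 10; y = λ·(10 - 10) - 9 ≡ 14. → (10, 14)
5P: (10, 14) + (19, 19). λ = (19 - 14)/(19 - 10) ≡ 5/9 mod 23. 9⁻¹ ≡ 18 (mod 23) since 9·18 = 162 ≡ 1, so λ ≡ 21.
  x = λ² - 10 - 19 = 441 - 29 ≡ 21; y = λ·(10 - 21) - 14 ≡ 8. → (21, 8)
6P: (21, 8) + (19, 19). λ = (19 - 8)/(19 - 21) ≡ 11/21 mod 23. 21⁻¹ ≡ 11 (mod 23), so λ ≡ 6.
  x = λ² - 21 - 19 = 36 - 40 ≡ 19; y = λ·(21 - 19) - 8 ≡ 4. → (19, 4)
7P: (19, 4) + (19, 19): same x and y₁ ≡ -y₂, so the sum is ∞.
8P: ∞ + (19, 19) = (19, 19) (identity).
9P: tangent at (19, 19): λ = (3·19² + 19)/(2·19) ≡ 21/15. 15⁻¹ ≡ 20 (mod 23), so λ ≡ 21·20 ≡ 6.
  x = λ² - 19 - 19 = 36 - 38 ≡ 21; y = λ·(19 - 21) - 19 ≡ 15. → (21, 15)

(21, 15)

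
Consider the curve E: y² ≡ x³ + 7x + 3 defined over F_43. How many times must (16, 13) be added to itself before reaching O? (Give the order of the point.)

7

2P: tangent at (16, 13): λ = (3·16² + 7)/(2·13) ≡ 1/26. 26⁻¹ ≡ 5 (mod 43), so λ ≡ 1·5 ≡ 5.
  x = λ² - 16 - 16 = 25 - 32 ≡ 36; y = λ·(16 - 36) - 13 ≡ 16. → (36, 16)
3P: (36, 16) + (16, 13). λ = (13 - 16)/(16 - 36) ≡ 40/23 mod 43. 23⁻¹ ≡ 15 (mod 43) since 23·15 = 345 ≡ 1, so λ ≡ 41.
  x = λ² - 36 - 16 = 1681 - 52 ≡ 38; y = λ·(36 - 38) - 16 ≡ 31. → (38, 31)
4P: (38, 31) + (16, 13). λ = (13 - 31)/(16 - 38) ≡ 25/21 mod 43. 21⁻¹ ≡ 41 (mod 43) since 21·41 = 861 ≡ 1, so λ ≡ 36.
  x = λ² - 38 - 16 = 1296 - 54 ≡ 38; y = λ·(38 - 38) - 31 ≡ 12. → (38, 12)
5P: (38, 12) + (16, 13). λ = (13 - 12)/(16 - 38) ≡ 1/21 mod 43. 21⁻¹ ≡ 41 (mod 43), so λ ≡ 41.
  x = λ² - 38 - 16 = 1681 - 54 ≡ 36; y = λ·(38 - 36) - 12 ≡ 27. → (36, 27)
6P: (36, 27) + (16, 13). λ = (13 - 27)/(16 - 36) ≡ 29/23 mod 43. 23⁻¹ ≡ 15 (mod 43), so λ ≡ 5.
  x = λ² - 36 - 16 = 25 - 52 ≡ 16; y = λ·(36 - 16) - 27 ≡ 30. → (16, 30)
7P: (16, 30) + (16, 13): same x and y₁ ≡ -y₂, so the sum is O.
7P = O, so the order is 7.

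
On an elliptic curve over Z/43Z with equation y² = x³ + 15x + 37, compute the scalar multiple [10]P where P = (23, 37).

O

Repeated addition: build up to 10P.
2P: tangent at (23, 37): λ = (3·23² + 15)/(2·37) ≡ 11/31. 31⁻¹ ≡ 25 (mod 43), so λ ≡ 11·25 ≡ 17.
  x = λ² - 23 - 23 = 289 - 46 ≡ 28; y = λ·(23 - 28) - 37 ≡ 7. → (28, 7)
3P: (28, 7) + (23, 37). λ = (37 - 7)/(23 - 28) ≡ 30/38 mod 43. 38⁻¹ ≡ 17 (mod 43) since 38·17 = 646 ≡ 1, so λ ≡ 37.
  x = λ² - 28 - 23 = 1369 - 51 ≡ 28; y = λ·(28 - 28) - 7 ≡ 36. → (28, 36)
4P: (28, 36) + (23, 37). λ = (37 - 36)/(23 - 28) ≡ 1/38 mod 43. 38⁻¹ ≡ 17 (mod 43), so λ ≡ 17.
  x = λ² - 28 - 23 = 289 - 51 ≡ 23; y = λ·(28 - 23) - 36 ≡ 6. → (23, 6)
5P: (23, 6) + (23, 37): same x and y₁ ≡ -y₂, so the sum is the point at infinity.
6P: the point at infinity + (23, 37) = (23, 37) (identity).
7P: tangent at (23, 37): λ = (3·23² + 15)/(2·37) ≡ 11/31. 31⁻¹ ≡ 25 (mod 43) since 31·25 = 775 ≡ 1, so λ ≡ 11·25 ≡ 17.
  x = λ² - 23 - 23 = 289 - 46 ≡ 28; y = λ·(23 - 28) - 37 ≡ 7. → (28, 7)
8P: (28, 7) + (23, 37). λ = (37 - 7)/(23 - 28) ≡ 30/38 mod 43. 38⁻¹ ≡ 17 (mod 43) since 38·17 = 646 ≡ 1, so λ ≡ 37.
  x = λ² - 28 - 23 = 1369 - 51 ≡ 28; y = λ·(28 - 28) - 7 ≡ 36. → (28, 36)
9P: (28, 36) + (23, 37). λ = (37 - 36)/(23 - 28) ≡ 1/38 mod 43. 38⁻¹ ≡ 17 (mod 43), so λ ≡ 17.
  x = λ² - 28 - 23 = 289 - 51 ≡ 23; y = λ·(28 - 23) - 36 ≡ 6. → (23, 6)
10P: (23, 6) + (23, 37): same x and y₁ ≡ -y₂, so the sum is the point at infinity.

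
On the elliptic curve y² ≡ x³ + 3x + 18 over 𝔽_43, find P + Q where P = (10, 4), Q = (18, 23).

(10, 4) + (18, 23). λ = (23 - 4)/(18 - 10) ≡ 19/8 mod 43. 8⁻¹ ≡ 27 (mod 43), so λ ≡ 40.
  x = λ² - 10 - 18 = 1600 - 28 ≡ 24; y = λ·(10 - 24) - 4 ≡ 38. → (24, 38)

(24, 38)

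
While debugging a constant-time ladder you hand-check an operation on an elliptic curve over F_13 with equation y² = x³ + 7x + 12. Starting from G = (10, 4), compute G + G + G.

(6, 7)

Repeated addition: build up to 3G.
2G: tangent at (10, 4): λ = (3·10² + 7)/(2·4) ≡ 8/8. 8⁻¹ ≡ 5 (mod 13), so λ ≡ 8·5 ≡ 1.
  x = λ² - 10 - 10 = 1 - 20 ≡ 7; y = λ·(10 - 7) - 4 ≡ 12. → (7, 12)
3G: (7, 12) + (10, 4). λ = (4 - 12)/(10 - 7) ≡ 5/3 mod 13. 3⁻¹ ≡ 9 (mod 13), so λ ≡ 6.
  x = λ² - 7 - 10 = 36 - 17 ≡ 6; y = λ·(7 - 6) - 12 ≡ 7. → (6, 7)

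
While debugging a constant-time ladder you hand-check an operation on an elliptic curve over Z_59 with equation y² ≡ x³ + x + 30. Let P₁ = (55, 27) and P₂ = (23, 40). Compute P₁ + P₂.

(55, 27) + (23, 40). λ = (40 - 27)/(23 - 55) ≡ 13/27 mod 59. 27⁻¹ ≡ 35 (mod 59) since 27·35 = 945 ≡ 1, so λ ≡ 42.
  x = λ² - 55 - 23 = 1764 - 78 ≡ 34; y = λ·(55 - 34) - 27 ≡ 29. → (34, 29)

(34, 29)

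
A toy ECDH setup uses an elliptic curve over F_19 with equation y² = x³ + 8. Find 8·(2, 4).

(2, 4)

Write Q = (2, 4).
Double-and-add on 8 = (1000)₂. Start with Q = (2, 4) for the leading 1-bit.
double: tangent at (2, 4): λ = (3·2² + 0)/(2·4) ≡ 12/8. 8⁻¹ ≡ 12 (mod 19), so λ ≡ 12·12 ≡ 11.
  x = λ² - 2 - 2 = 121 - 4 ≡ 3; y = λ·(2 - 3) - 4 ≡ 4. → (3, 4)
double: tangent at (3, 4): λ = (3·3² + 0)/(2·4) ≡ 8/8. 8⁻¹ ≡ 12 (mod 19) since 8·12 = 96 ≡ 1, so λ ≡ 8·12 ≡ 1.
  x = λ² - 3 - 3 = 1 - 6 ≡ 14; y = λ·(3 - 14) - 4 ≡ 4. → (14, 4)
double: tangent at (14, 4): λ = (3·14² + 0)/(2·4) ≡ 18/8. 8⁻¹ ≡ 12 (mod 19), so λ ≡ 18·12 ≡ 7.
  x = λ² - 14 - 14 = 49 - 28 ≡ 2; y = λ·(14 - 2) - 4 ≡ 4. → (2, 4)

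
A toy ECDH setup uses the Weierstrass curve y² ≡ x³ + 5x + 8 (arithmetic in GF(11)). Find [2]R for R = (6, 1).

tangent at (6, 1): λ = (3·6² + 5)/(2·1) ≡ 3/2. 2⁻¹ ≡ 6 (mod 11) since 2·6 = 12 ≡ 1, so λ ≡ 3·6 ≡ 7.
  x = λ² - 6 - 6 = 49 - 12 ≡ 4; y = λ·(6 - 4) - 1 ≡ 2. → (4, 2)

(4, 2)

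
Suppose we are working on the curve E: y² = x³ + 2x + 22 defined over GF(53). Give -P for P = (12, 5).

-(12, 5) = (12, -5 mod 53) = (12, 48).

(12, 48)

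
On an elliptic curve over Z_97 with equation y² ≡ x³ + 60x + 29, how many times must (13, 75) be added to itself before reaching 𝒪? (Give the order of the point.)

2P: tangent at (13, 75): λ = (3·13² + 60)/(2·75) ≡ 82/53. 53⁻¹ ≡ 11 (mod 97), so λ ≡ 82·11 ≡ 29.
  x = λ² - 13 - 13 = 841 - 26 ≡ 39; y = λ·(13 - 39) - 75 ≡ 44. → (39, 44)
3P: (39, 44) + (13, 75). λ = (75 - 44)/(13 - 39) ≡ 31/71 mod 97. 71⁻¹ ≡ 41 (mod 97), so λ ≡ 10.
  x = λ² - 39 - 13 = 100 - 52 ≡ 48; y = λ·(39 - 48) - 44 ≡ 60. → (48, 60)
4P: (48, 60) + (13, 75). λ = (75 - 60)/(13 - 48) ≡ 15/62 mod 97. 62⁻¹ ≡ 36 (mod 97), so λ ≡ 55.
  x = λ² - 48 - 13 = 3025 - 61 ≡ 54; y = λ·(48 - 54) - 60 ≡ 95. → (54, 95)
5P: (54, 95) + (13, 75). λ = (75 - 95)/(13 - 54) ≡ 77/56 mod 97. 56⁻¹ ≡ 26 (mod 97) since 56·26 = 1456 ≡ 1, so λ ≡ 62.
  x = λ² - 54 - 13 = 3844 - 67 ≡ 91; y = λ·(54 - 91) - 95 ≡ 36. → (91, 36)
6P: (91, 36) + (13, 75). λ = (75 - 36)/(13 - 91) ≡ 39/19 mod 97. 19⁻¹ ≡ 46 (mod 97), so λ ≡ 48.
  x = λ² - 91 - 13 = 2304 - 104 ≡ 66; y = λ·(91 - 66) - 36 ≡ 0. → (66, 0)
7P: (66, 0) + (13, 75). λ = (75 - 0)/(13 - 66) ≡ 75/44 mod 97. 44⁻¹ ≡ 86 (mod 97) since 44·86 = 3784 ≡ 1, so λ ≡ 48.
  x = λ² - 66 - 13 = 2304 - 79 ≡ 91; y = λ·(66 - 91) - 0 ≡ 61. → (91, 61)
8P: (91, 61) + (13, 75). λ = (75 - 61)/(13 - 91) ≡ 14/19 mod 97. 19⁻¹ ≡ 46 (mod 97), so λ ≡ 62.
  x = λ² - 91 - 13 = 3844 - 104 ≡ 54; y = λ·(91 - 54) - 61 ≡ 2. → (54, 2)
9P: (54, 2) + (13, 75). λ = (75 - 2)/(13 - 54) ≡ 73/56 mod 97. 56⁻¹ ≡ 26 (mod 97) since 56·26 = 1456 ≡ 1, so λ ≡ 55.
  x = λ² - 54 - 13 = 3025 - 67 ≡ 48; y = λ·(54 - 48) - 2 ≡ 37. → (48, 37)
10P: (48, 37) + (13, 75). λ = (75 - 37)/(13 - 48) ≡ 38/62 mod 97. 62⁻¹ ≡ 36 (mod 97), so λ ≡ 10.
  x = λ² - 48 - 13 = 100 - 61 ≡ 39; y = λ·(48 - 39) - 37 ≡ 53. → (39, 53)
11P: (39, 53) + (13, 75). λ = (75 - 53)/(13 - 39) ≡ 22/71 mod 97. 71⁻¹ ≡ 41 (mod 97), so λ ≡ 29.
  x = λ² - 39 - 13 = 841 - 52 ≡ 13; y = λ·(39 - 13) - 53 ≡ 22. → (13, 22)
12P: (13, 22) + (13, 75): same x and y₁ ≡ -y₂, so the sum is 𝒪.
12P = 𝒪, so the order is 12.

12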